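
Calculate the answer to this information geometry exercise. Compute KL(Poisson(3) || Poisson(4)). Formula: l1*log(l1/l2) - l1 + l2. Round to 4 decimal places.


KL divergence for Poisson:
KL = l1*log(l1/l2) - l1 + l2.
l1 = 3, l2 = 4.
log(3/4) = -0.287682.
l1*log(l1/l2) = 3 * -0.287682 = -0.863046.
KL = -0.863046 - 3 + 4 = 0.1370

0.1370


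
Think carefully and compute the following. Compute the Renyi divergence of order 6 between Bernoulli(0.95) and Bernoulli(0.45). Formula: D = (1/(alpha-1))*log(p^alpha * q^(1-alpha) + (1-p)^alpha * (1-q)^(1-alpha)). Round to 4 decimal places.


Renyi divergence of order alpha between Bernoulli distributions:
D = (1/(alpha-1))*log(p^alpha * q^(1-alpha) + (1-p)^alpha * (1-q)^(1-alpha)).
alpha = 6, p = 0.95, q = 0.45.
p^alpha * q^(1-alpha) = 0.95^6 * 0.45^-5 = 39.836306.
(1-p)^alpha * (1-q)^(1-alpha) = 0.05^6 * 0.55^-5 = 0.0.
sum = 39.836306 + 0.0 = 39.836307.
D = (1/5)*log(39.836307) = 0.7370

0.7370


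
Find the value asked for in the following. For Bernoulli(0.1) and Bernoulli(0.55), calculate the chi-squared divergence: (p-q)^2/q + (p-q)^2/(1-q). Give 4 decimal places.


Chi-squared divergence between Bernoulli distributions:
chi^2 = (p-q)^2/q + (p-q)^2/(1-q).
p = 0.1, q = 0.55, p-q = -0.45.
(p-q)^2 = 0.2025.
term1 = 0.2025/0.55 = 0.368182.
term2 = 0.2025/0.45 = 0.45.
chi^2 = 0.368182 + 0.45 = 0.8182

0.8182


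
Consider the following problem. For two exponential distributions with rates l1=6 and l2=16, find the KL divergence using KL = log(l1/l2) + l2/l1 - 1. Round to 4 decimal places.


KL divergence for exponential family:
KL = log(l1/l2) + l2/l1 - 1.
log(6/16) = -0.980829.
16/6 = 2.666667.
KL = -0.980829 + 2.666667 - 1 = 0.6858

0.6858


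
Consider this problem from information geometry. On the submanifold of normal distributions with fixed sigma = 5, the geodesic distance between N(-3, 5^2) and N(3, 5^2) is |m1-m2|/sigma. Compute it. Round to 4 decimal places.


On the fixed-variance normal subfamily, geodesic distance = |m1-m2|/sigma.
|-3 - 3| = 6.
sigma = 5.
d = 6/5 = 1.2000

1.2000


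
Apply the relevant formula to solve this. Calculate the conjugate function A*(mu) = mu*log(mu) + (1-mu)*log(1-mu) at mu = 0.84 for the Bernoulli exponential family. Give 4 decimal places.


Legendre transform for Bernoulli:
A*(mu) = mu*log(mu) + (1-mu)*log(1-mu).
mu = 0.84, 1-mu = 0.16.
mu*log(mu) = 0.84*log(0.84) = -0.146457.
(1-mu)*log(1-mu) = 0.16*log(0.16) = -0.293213.
A* = -0.146457 + -0.293213 = -0.4397

-0.4397


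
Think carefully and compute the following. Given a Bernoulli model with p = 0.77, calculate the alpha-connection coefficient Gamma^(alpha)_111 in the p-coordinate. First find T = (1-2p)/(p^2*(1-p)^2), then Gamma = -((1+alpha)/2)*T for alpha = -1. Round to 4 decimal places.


Skewness (Amari-Chentsov) tensor: T = (1-2p)/(p^2*(1-p)^2).
p = 0.77, 1-2p = -0.54, p^2 = 0.5929, (1-p)^2 = 0.0529.
T = -0.54/(0.5929 * 0.0529) = -17.216967.
In the p-coordinate, Gamma^(alpha) = Gamma^(0) - (alpha/2)*T with Gamma^(0) = (1/2)*g'(p) = -T/2,
so Gamma^(alpha) = -((1+alpha)/2)*T.
alpha = -1, -(1+alpha)/2 = 0.0.
Gamma = 0.0 * -17.216967 = 0.0000

0.0000


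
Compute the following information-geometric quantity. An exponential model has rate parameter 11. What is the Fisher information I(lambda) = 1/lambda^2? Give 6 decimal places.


Fisher information for exponential: I(lambda) = 1/lambda^2.
lambda = 11, lambda^2 = 121.
I = 1/121 = 0.008264

0.008264


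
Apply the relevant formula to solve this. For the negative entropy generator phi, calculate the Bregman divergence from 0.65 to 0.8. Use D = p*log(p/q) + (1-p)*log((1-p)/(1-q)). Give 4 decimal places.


Bregman divergence with negative entropy generator:
D = p*log(p/q) + (1-p)*log((1-p)/(1-q)).
p = 0.65, q = 0.8.
p*log(p/q) = 0.65*log(0.65/0.8) = -0.134966.
(1-p)*log((1-p)/(1-q)) = 0.35*log(0.35/0.2) = 0.195866.
D = -0.134966 + 0.195866 = 0.0609

0.0609


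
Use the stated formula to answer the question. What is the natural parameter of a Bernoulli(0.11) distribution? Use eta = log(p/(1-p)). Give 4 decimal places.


Natural parameter for Bernoulli: eta = log(p/(1-p)).
p = 0.11, 1-p = 0.89.
p/(1-p) = 0.123596.
eta = log(0.123596) = -2.0907

-2.0907


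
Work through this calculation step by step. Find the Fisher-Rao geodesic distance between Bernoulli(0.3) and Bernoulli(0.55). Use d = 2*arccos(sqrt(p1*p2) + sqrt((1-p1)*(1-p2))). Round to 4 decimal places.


Geodesic distance on Bernoulli manifold:
d(p1,p2) = 2*arccos(sqrt(p1*p2) + sqrt((1-p1)*(1-p2))).
sqrt(p1*p2) = sqrt(0.3*0.55) = 0.406202.
sqrt((1-p1)*(1-p2)) = sqrt(0.7*0.45) = 0.561249.
arg = 0.406202 + 0.561249 = 0.967451.
d = 2*arccos(0.967451) = 0.5117

0.5117


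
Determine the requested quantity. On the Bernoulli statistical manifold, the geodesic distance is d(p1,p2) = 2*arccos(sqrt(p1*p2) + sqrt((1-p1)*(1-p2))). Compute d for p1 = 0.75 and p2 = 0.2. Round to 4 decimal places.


Geodesic distance on Bernoulli manifold:
d(p1,p2) = 2*arccos(sqrt(p1*p2) + sqrt((1-p1)*(1-p2))).
sqrt(p1*p2) = sqrt(0.75*0.2) = 0.387298.
sqrt((1-p1)*(1-p2)) = sqrt(0.25*0.8) = 0.447214.
arg = 0.387298 + 0.447214 = 0.834512.
d = 2*arccos(0.834512) = 1.1671

1.1671


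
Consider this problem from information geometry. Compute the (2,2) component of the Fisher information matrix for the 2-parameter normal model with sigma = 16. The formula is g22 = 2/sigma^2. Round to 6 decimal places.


For the 2-parameter normal family, the Fisher metric has:
  g11 = 1/sigma^2, g22 = 2/sigma^2.
sigma = 16, sigma^2 = 256.
g22 = 0.007813

0.007813


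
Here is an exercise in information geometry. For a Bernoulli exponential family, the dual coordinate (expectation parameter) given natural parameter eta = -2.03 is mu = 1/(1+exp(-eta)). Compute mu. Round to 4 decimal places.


Dual coordinate (expectation parameter) for Bernoulli:
mu = 1/(1+exp(-eta)).
eta = -2.03.
exp(-eta) = exp(2.03) = 7.614086.
mu = 1/(1+7.614086) = 0.1161

0.1161


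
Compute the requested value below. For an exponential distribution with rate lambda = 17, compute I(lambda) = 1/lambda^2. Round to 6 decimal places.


Fisher information for exponential: I(lambda) = 1/lambda^2.
lambda = 17, lambda^2 = 289.
I = 1/289 = 0.003460

0.003460


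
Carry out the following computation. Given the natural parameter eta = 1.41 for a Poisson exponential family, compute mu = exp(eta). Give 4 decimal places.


Expectation parameter for Poisson exponential family:
mu = exp(eta).
eta = 1.41.
mu = exp(1.41) = 4.0960

4.0960


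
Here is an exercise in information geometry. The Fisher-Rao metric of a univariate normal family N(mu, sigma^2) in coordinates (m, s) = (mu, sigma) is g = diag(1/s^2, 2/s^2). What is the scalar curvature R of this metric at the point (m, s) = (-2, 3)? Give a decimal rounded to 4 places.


The metric has the form g = (A dm^2 + B ds^2)/s^2 with A = 1, B = 2.
Substitute u = sqrt(A/B)*m: g = B*(du^2 + ds^2)/s^2, i.e. B times the
Poincare upper half-plane metric, which has constant Gaussian curvature -1.
Scaling a 2D metric by a constant c divides the Gaussian curvature by c,
so K = -1/B = -1/(2) = -0.5000 everywhere (the point (m, s) = (-2, 3) is irrelevant:
the curvature is constant).
Scalar curvature in dimension 2: R = 2K = -2/(2) = -1.0000.

-1.0000


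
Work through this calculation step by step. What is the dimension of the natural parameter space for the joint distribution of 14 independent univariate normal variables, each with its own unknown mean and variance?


Exponential family dimension calculation:
Each univariate normal has two natural parameters (mu/sigma^2 and -1/(2 sigma^2)).
With 14 independent components, dim = 2 * 14 = 28.

28


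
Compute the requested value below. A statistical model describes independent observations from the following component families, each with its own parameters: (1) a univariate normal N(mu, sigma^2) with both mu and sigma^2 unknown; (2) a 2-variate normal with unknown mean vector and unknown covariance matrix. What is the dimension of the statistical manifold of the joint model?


The dimension of a statistical manifold equals the number of free
(independent) real parameters of the model. For a product of independent
blocks the parameter counts add.
- normal (mu, sigma^2): 2.
- 2-variate normal: 2 (mean) + 2*3/2 = 3 (symmetric covariance) = 5.
Total = 2 + 5 = 7.
Dimension = 7

7


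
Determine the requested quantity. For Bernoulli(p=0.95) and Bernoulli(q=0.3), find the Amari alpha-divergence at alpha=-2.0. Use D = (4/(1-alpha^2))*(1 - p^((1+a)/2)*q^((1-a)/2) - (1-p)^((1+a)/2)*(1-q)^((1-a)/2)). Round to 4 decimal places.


Amari alpha-divergence:
D = (4/(1-alpha^2))*(1 - p^((1+a)/2)*q^((1-a)/2) - (1-p)^((1+a)/2)*(1-q)^((1-a)/2)).
alpha = -2.0, p = 0.95, q = 0.3.
e1 = (1+alpha)/2 = -0.5, e2 = (1-alpha)/2 = 1.5.
t1 = p^e1 * q^e2 = 0.95^-0.5 * 0.3^1.5 = 0.168585.
t2 = (1-p)^e1 * (1-q)^e2 = 0.05^-0.5 * 0.7^1.5 = 2.61916.
4/(1-alpha^2) = -1.333333.
D = -1.333333*(1 - 0.168585 - 2.61916) = 2.3837

2.3837


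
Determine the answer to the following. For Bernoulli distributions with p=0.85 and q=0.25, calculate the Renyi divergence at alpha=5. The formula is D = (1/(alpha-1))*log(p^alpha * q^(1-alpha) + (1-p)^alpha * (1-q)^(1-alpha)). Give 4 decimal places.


Renyi divergence of order alpha between Bernoulli distributions:
D = (1/(alpha-1))*log(p^alpha * q^(1-alpha) + (1-p)^alpha * (1-q)^(1-alpha)).
alpha = 5, p = 0.85, q = 0.25.
p^alpha * q^(1-alpha) = 0.85^5 * 0.25^-4 = 113.58856.
(1-p)^alpha * (1-q)^(1-alpha) = 0.15^5 * 0.75^-4 = 0.00024.
sum = 113.58856 + 0.00024 = 113.5888.
D = (1/4)*log(113.5888) = 1.1831

1.1831


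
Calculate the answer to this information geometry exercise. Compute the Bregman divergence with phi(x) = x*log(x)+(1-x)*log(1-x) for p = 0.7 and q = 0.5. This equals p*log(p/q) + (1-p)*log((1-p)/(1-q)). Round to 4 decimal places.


Bregman divergence with negative entropy generator:
D = p*log(p/q) + (1-p)*log((1-p)/(1-q)).
p = 0.7, q = 0.5.
p*log(p/q) = 0.7*log(0.7/0.5) = 0.235531.
(1-p)*log((1-p)/(1-q)) = 0.3*log(0.3/0.5) = -0.153248.
D = 0.235531 + -0.153248 = 0.0823

0.0823


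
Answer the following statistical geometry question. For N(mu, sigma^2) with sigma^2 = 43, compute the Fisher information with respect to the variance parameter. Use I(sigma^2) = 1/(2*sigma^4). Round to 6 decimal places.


Fisher information for variance: I(sigma^2) = 1/(2*sigma^4).
sigma^2 = 43, so sigma^4 = 1849.
I = 1/(2*1849) = 1/3698 = 0.000270

0.000270


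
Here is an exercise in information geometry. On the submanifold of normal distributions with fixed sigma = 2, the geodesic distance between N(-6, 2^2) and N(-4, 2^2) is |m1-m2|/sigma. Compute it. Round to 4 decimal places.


On the fixed-variance normal subfamily, geodesic distance = |m1-m2|/sigma.
|-6 - -4| = 2.
sigma = 2.
d = 2/2 = 1.0000

1.0000


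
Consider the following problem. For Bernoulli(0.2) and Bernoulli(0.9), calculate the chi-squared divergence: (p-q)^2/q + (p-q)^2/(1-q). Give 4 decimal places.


Chi-squared divergence between Bernoulli distributions:
chi^2 = (p-q)^2/q + (p-q)^2/(1-q).
p = 0.2, q = 0.9, p-q = -0.7.
(p-q)^2 = 0.49.
term1 = 0.49/0.9 = 0.544444.
term2 = 0.49/0.1 = 4.9.
chi^2 = 0.544444 + 4.9 = 5.4444

5.4444


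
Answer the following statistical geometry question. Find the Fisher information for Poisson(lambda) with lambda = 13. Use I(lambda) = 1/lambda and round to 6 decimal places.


Fisher information for Poisson: I(lambda) = 1/lambda.
lambda = 13.
I(lambda) = 1/13 = 0.076923

0.076923


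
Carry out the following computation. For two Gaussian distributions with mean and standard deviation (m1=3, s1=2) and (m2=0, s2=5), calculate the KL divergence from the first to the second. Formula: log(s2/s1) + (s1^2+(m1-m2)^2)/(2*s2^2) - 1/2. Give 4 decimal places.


KL divergence between normal distributions:
KL = log(s2/s1) + (s1^2 + (m1-m2)^2)/(2*s2^2) - 1/2.
log(5/2) = 0.916291.
(2^2 + (3-0)^2)/(2*5^2) = (4 + 9)/50 = 0.26.
KL = 0.916291 + 0.26 - 0.5 = 0.6763

0.6763


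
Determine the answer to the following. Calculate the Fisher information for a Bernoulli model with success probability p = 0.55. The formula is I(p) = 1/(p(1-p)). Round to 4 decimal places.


For Bernoulli(p), Fisher information is I(p) = 1/(p*(1-p)).
p = 0.55, 1-p = 0.45.
p*(1-p) = 0.2475.
I(p) = 1/0.2475 = 4.0404

4.0404


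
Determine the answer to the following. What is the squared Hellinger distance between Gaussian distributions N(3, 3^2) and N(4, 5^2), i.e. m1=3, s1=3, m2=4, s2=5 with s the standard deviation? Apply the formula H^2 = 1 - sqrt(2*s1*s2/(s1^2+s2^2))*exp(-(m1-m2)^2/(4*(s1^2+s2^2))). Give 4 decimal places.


Squared Hellinger distance for Gaussians:
H^2 = 1 - sqrt(2*s1*s2/(s1^2+s2^2)) * exp(-(m1-m2)^2/(4*(s1^2+s2^2))).
s1^2 = 9, s2^2 = 25, s1^2+s2^2 = 34.
sqrt(2*3*5/(34)) = 0.939336.
(m1-m2)^2 = (-1)^2 = 1.
exp(-1/(4*34)) = exp(-0.007353) = 0.992674.
H^2 = 1 - 0.939336*0.992674 = 0.0675

0.0675


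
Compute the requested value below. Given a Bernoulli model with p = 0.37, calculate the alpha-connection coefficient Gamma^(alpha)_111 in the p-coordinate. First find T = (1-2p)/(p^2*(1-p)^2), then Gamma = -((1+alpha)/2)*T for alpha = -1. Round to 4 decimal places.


Skewness (Amari-Chentsov) tensor: T = (1-2p)/(p^2*(1-p)^2).
p = 0.37, 1-2p = 0.26, p^2 = 0.1369, (1-p)^2 = 0.3969.
T = 0.26/(0.1369 * 0.3969) = 4.785076.
In the p-coordinate, Gamma^(alpha) = Gamma^(0) - (alpha/2)*T with Gamma^(0) = (1/2)*g'(p) = -T/2,
so Gamma^(alpha) = -((1+alpha)/2)*T.
alpha = -1, -(1+alpha)/2 = 0.0.
Gamma = 0.0 * 4.785076 = 0.0000

0.0000


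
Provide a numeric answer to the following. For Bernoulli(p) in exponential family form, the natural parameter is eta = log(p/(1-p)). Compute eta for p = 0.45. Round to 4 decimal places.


Natural parameter for Bernoulli: eta = log(p/(1-p)).
p = 0.45, 1-p = 0.55.
p/(1-p) = 0.818182.
eta = log(0.818182) = -0.2007

-0.2007


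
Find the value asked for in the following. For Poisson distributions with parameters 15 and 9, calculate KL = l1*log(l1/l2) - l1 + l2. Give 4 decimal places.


KL divergence for Poisson:
KL = l1*log(l1/l2) - l1 + l2.
l1 = 15, l2 = 9.
log(15/9) = 0.510826.
l1*log(l1/l2) = 15 * 0.510826 = 7.662384.
KL = 7.662384 - 15 + 9 = 1.6624

1.6624


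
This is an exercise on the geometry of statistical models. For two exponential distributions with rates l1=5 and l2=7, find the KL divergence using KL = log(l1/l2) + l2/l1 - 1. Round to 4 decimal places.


KL divergence for exponential family:
KL = log(l1/l2) + l2/l1 - 1.
log(5/7) = -0.336472.
7/5 = 1.4.
KL = -0.336472 + 1.4 - 1 = 0.0635

0.0635


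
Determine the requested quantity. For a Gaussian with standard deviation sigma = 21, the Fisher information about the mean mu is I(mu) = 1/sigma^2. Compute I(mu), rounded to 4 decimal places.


The Fisher information for the mean of a normal distribution is I(mu) = 1/sigma^2.
sigma = 21, so sigma^2 = 441.
I(mu) = 1/441 = 0.0023

0.0023


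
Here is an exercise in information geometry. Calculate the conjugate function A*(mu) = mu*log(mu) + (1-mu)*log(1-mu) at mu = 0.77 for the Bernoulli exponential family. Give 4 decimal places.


Legendre transform for Bernoulli:
A*(mu) = mu*log(mu) + (1-mu)*log(1-mu).
mu = 0.77, 1-mu = 0.23.
mu*log(mu) = 0.77*log(0.77) = -0.201251.
(1-mu)*log(1-mu) = 0.23*log(0.23) = -0.338025.
A* = -0.201251 + -0.338025 = -0.5393

-0.5393


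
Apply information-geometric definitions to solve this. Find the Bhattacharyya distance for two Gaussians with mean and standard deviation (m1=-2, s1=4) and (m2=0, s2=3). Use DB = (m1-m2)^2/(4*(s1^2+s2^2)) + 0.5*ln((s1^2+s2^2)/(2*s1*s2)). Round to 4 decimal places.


Bhattacharyya distance between two Gaussians:
DB = (m1-m2)^2/(4*(s1^2+s2^2)) + (1/2)*ln((s1^2+s2^2)/(2*s1*s2)).
(m1-m2)^2 = (-2)^2 = 4.
s1^2+s2^2 = 16 + 9 = 25.
term1 = 4/100 = 0.04.
term2 = 0.5*ln(25/24.0) = 0.020411.
DB = 0.04 + 0.020411 = 0.0604

0.0604


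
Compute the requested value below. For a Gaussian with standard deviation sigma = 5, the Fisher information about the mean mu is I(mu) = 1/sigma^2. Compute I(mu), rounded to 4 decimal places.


The Fisher information for the mean of a normal distribution is I(mu) = 1/sigma^2.
sigma = 5, so sigma^2 = 25.
I(mu) = 1/25 = 0.0400

0.0400


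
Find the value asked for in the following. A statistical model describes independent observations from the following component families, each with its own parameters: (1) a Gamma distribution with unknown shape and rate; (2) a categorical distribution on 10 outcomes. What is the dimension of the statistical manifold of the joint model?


The dimension of a statistical manifold equals the number of free
(independent) real parameters of the model. For a product of independent
blocks the parameter counts add.
- Gamma (shape, rate): 2.
- categorical on 10 outcomes (probabilities sum to 1): 10-1 = 9.
Total = 2 + 9 = 11.
Dimension = 11

11


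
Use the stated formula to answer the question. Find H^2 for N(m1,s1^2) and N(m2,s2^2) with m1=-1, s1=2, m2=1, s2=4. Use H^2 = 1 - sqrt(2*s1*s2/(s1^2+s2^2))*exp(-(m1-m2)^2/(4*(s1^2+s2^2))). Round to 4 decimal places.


Squared Hellinger distance for Gaussians:
H^2 = 1 - sqrt(2*s1*s2/(s1^2+s2^2)) * exp(-(m1-m2)^2/(4*(s1^2+s2^2))).
s1^2 = 4, s2^2 = 16, s1^2+s2^2 = 20.
sqrt(2*2*4/(20)) = 0.894427.
(m1-m2)^2 = (-2)^2 = 4.
exp(-4/(4*20)) = exp(-0.05) = 0.951229.
H^2 = 1 - 0.894427*0.951229 = 0.1492

0.1492


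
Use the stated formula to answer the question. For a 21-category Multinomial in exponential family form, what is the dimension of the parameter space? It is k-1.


Exponential family dimension calculation:
For Multinomial with k=21 categories, dim = k-1 = 20.

20


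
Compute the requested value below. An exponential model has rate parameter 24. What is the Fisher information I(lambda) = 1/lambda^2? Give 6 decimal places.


Fisher information for exponential: I(lambda) = 1/lambda^2.
lambda = 24, lambda^2 = 576.
I = 1/576 = 0.001736

0.001736


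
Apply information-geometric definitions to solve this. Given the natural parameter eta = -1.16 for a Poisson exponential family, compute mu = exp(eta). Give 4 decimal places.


Expectation parameter for Poisson exponential family:
mu = exp(eta).
eta = -1.16.
mu = exp(-1.16) = 0.3135

0.3135


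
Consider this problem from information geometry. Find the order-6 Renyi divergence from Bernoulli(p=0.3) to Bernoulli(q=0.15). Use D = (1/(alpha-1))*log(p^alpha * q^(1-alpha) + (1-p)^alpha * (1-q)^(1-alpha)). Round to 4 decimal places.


Renyi divergence of order alpha between Bernoulli distributions:
D = (1/(alpha-1))*log(p^alpha * q^(1-alpha) + (1-p)^alpha * (1-q)^(1-alpha)).
alpha = 6, p = 0.3, q = 0.15.
p^alpha * q^(1-alpha) = 0.3^6 * 0.15^-5 = 9.6.
(1-p)^alpha * (1-q)^(1-alpha) = 0.7^6 * 0.85^-5 = 0.265151.
sum = 9.6 + 0.265151 = 9.865151.
D = (1/5)*log(9.865151) = 0.4578

0.4578


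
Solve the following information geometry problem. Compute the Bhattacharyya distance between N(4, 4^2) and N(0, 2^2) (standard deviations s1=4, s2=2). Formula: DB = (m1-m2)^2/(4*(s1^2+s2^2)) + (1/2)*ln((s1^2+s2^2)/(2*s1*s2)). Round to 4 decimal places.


Bhattacharyya distance between two Gaussians:
DB = (m1-m2)^2/(4*(s1^2+s2^2)) + (1/2)*ln((s1^2+s2^2)/(2*s1*s2)).
(m1-m2)^2 = (4)^2 = 16.
s1^2+s2^2 = 16 + 4 = 20.
term1 = 16/80 = 0.2.
term2 = 0.5*ln(20/16.0) = 0.111572.
DB = 0.2 + 0.111572 = 0.3116

0.3116


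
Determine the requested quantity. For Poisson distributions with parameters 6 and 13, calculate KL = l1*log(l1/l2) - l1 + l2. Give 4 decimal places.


KL divergence for Poisson:
KL = l1*log(l1/l2) - l1 + l2.
l1 = 6, l2 = 13.
log(6/13) = -0.77319.
l1*log(l1/l2) = 6 * -0.77319 = -4.639139.
KL = -4.639139 - 6 + 13 = 2.3609

2.3609


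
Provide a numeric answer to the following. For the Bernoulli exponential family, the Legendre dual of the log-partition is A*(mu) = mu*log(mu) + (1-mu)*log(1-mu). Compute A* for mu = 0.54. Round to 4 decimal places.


Legendre transform for Bernoulli:
A*(mu) = mu*log(mu) + (1-mu)*log(1-mu).
mu = 0.54, 1-mu = 0.46.
mu*log(mu) = 0.54*log(0.54) = -0.332741.
(1-mu)*log(1-mu) = 0.46*log(0.46) = -0.357203.
A* = -0.332741 + -0.357203 = -0.6899

-0.6899


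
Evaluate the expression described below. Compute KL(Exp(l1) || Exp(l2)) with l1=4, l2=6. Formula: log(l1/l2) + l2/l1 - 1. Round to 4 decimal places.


KL divergence for exponential family:
KL = log(l1/l2) + l2/l1 - 1.
log(4/6) = -0.405465.
6/4 = 1.5.
KL = -0.405465 + 1.5 - 1 = 0.0945

0.0945


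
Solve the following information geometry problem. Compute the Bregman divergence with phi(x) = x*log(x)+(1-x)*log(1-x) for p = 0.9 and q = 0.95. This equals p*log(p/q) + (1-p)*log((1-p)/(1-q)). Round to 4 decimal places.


Bregman divergence with negative entropy generator:
D = p*log(p/q) + (1-p)*log((1-p)/(1-q)).
p = 0.9, q = 0.95.
p*log(p/q) = 0.9*log(0.9/0.95) = -0.04866.
(1-p)*log((1-p)/(1-q)) = 0.1*log(0.1/0.05) = 0.069315.
D = -0.04866 + 0.069315 = 0.0207

0.0207


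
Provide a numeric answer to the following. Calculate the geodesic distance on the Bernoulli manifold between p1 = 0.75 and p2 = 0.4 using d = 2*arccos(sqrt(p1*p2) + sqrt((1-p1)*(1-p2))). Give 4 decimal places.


Geodesic distance on Bernoulli manifold:
d(p1,p2) = 2*arccos(sqrt(p1*p2) + sqrt((1-p1)*(1-p2))).
sqrt(p1*p2) = sqrt(0.75*0.4) = 0.547723.
sqrt((1-p1)*(1-p2)) = sqrt(0.25*0.6) = 0.387298.
arg = 0.547723 + 0.387298 = 0.935021.
d = 2*arccos(0.935021) = 0.7250

0.7250


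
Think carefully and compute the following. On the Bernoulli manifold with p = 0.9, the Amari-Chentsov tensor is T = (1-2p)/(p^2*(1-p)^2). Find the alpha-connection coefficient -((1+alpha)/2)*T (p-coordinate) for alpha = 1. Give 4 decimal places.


Skewness (Amari-Chentsov) tensor: T = (1-2p)/(p^2*(1-p)^2).
p = 0.9, 1-2p = -0.8, p^2 = 0.81, (1-p)^2 = 0.01.
T = -0.8/(0.81 * 0.01) = -98.765432.
In the p-coordinate, Gamma^(alpha) = Gamma^(0) - (alpha/2)*T with Gamma^(0) = (1/2)*g'(p) = -T/2,
so Gamma^(alpha) = -((1+alpha)/2)*T.
alpha = 1, -(1+alpha)/2 = -1.0.
Gamma = -1.0 * -98.765432 = 98.7654

98.7654


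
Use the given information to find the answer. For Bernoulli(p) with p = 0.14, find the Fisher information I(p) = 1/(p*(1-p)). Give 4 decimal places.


For Bernoulli(p), Fisher information is I(p) = 1/(p*(1-p)).
p = 0.14, 1-p = 0.86.
p*(1-p) = 0.1204.
I(p) = 1/0.1204 = 8.3056

8.3056


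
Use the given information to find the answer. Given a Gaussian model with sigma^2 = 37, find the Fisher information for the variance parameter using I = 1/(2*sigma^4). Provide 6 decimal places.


Fisher information for variance: I(sigma^2) = 1/(2*sigma^4).
sigma^2 = 37, so sigma^4 = 1369.
I = 1/(2*1369) = 1/2738 = 0.000365

0.000365


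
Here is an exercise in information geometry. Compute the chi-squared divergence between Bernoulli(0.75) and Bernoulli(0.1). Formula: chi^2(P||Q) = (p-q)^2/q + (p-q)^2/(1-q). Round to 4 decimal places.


Chi-squared divergence between Bernoulli distributions:
chi^2 = (p-q)^2/q + (p-q)^2/(1-q).
p = 0.75, q = 0.1, p-q = 0.65.
(p-q)^2 = 0.4225.
term1 = 0.4225/0.1 = 4.225.
term2 = 0.4225/0.9 = 0.469444.
chi^2 = 4.225 + 0.469444 = 4.6944

4.6944


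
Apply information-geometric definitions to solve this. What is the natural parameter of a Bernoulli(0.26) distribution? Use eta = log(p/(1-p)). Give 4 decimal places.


Natural parameter for Bernoulli: eta = log(p/(1-p)).
p = 0.26, 1-p = 0.74.
p/(1-p) = 0.351351.
eta = log(0.351351) = -1.0460

-1.0460


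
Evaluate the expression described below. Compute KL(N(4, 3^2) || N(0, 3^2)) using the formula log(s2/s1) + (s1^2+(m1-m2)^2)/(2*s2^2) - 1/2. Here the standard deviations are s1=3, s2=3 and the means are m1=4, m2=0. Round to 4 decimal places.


KL divergence between normal distributions:
KL = log(s2/s1) + (s1^2 + (m1-m2)^2)/(2*s2^2) - 1/2.
log(3/3) = 0.0.
(3^2 + (4-0)^2)/(2*3^2) = (9 + 16)/18 = 1.388889.
KL = 0.0 + 1.388889 - 0.5 = 0.8889

0.8889


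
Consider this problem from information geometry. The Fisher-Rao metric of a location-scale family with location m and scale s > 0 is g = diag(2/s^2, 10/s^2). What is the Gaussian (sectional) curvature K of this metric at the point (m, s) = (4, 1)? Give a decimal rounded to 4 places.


The metric has the form g = (A dm^2 + B ds^2)/s^2 with A = 2, B = 10.
Substitute u = sqrt(A/B)*m: g = B*(du^2 + ds^2)/s^2, i.e. B times the
Poincare upper half-plane metric, which has constant Gaussian curvature -1.
Scaling a 2D metric by a constant c divides the Gaussian curvature by c,
so K = -1/B = -1/(10) = -0.1000 everywhere (the point (m, s) = (4, 1) is irrelevant:
the curvature is constant).
The requested Gaussian curvature is K = -0.1000.

-0.1000


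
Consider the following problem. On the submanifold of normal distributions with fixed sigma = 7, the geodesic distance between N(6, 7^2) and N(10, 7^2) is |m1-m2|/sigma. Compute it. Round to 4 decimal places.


On the fixed-variance normal subfamily, geodesic distance = |m1-m2|/sigma.
|6 - 10| = 4.
sigma = 7.
d = 4/7 = 0.5714

0.5714


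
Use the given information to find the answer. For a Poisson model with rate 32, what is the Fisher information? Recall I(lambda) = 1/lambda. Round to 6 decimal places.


Fisher information for Poisson: I(lambda) = 1/lambda.
lambda = 32.
I(lambda) = 1/32 = 0.031250

0.031250


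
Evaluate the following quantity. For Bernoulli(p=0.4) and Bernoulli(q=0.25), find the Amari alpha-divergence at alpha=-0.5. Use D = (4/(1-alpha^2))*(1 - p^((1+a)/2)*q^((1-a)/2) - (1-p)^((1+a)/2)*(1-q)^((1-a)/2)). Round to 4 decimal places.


Amari alpha-divergence:
D = (4/(1-alpha^2))*(1 - p^((1+a)/2)*q^((1-a)/2) - (1-p)^((1+a)/2)*(1-q)^((1-a)/2)).
alpha = -0.5, p = 0.4, q = 0.25.
e1 = (1+alpha)/2 = 0.25, e2 = (1-alpha)/2 = 0.75.
t1 = p^e1 * q^e2 = 0.4^0.25 * 0.25^0.75 = 0.281171.
t2 = (1-p)^e1 * (1-q)^e2 = 0.6^0.25 * 0.75^0.75 = 0.709306.
4/(1-alpha^2) = 5.333333.
D = 5.333333*(1 - 0.281171 - 0.709306) = 0.0508

0.0508


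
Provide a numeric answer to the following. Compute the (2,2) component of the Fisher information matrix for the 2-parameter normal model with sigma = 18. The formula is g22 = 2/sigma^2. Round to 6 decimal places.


For the 2-parameter normal family, the Fisher metric has:
  g11 = 1/sigma^2, g22 = 2/sigma^2.
sigma = 18, sigma^2 = 324.
g22 = 0.006173

0.006173


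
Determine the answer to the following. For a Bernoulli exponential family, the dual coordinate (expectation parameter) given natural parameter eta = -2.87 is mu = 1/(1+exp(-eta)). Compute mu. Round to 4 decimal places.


Dual coordinate (expectation parameter) for Bernoulli:
mu = 1/(1+exp(-eta)).
eta = -2.87.
exp(-eta) = exp(2.87) = 17.637018.
mu = 1/(1+17.637018) = 0.0537

0.0537


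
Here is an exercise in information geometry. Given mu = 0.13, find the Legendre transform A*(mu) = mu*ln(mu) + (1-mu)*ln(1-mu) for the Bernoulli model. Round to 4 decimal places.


Legendre transform for Bernoulli:
A*(mu) = mu*log(mu) + (1-mu)*log(1-mu).
mu = 0.13, 1-mu = 0.87.
mu*log(mu) = 0.13*log(0.13) = -0.265229.
(1-mu)*log(1-mu) = 0.87*log(0.87) = -0.121158.
A* = -0.265229 + -0.121158 = -0.3864

-0.3864


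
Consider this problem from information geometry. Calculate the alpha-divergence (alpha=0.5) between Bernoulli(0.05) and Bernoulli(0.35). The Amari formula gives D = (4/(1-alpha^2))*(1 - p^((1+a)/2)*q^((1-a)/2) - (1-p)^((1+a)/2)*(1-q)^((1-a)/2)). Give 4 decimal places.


Amari alpha-divergence:
D = (4/(1-alpha^2))*(1 - p^((1+a)/2)*q^((1-a)/2) - (1-p)^((1+a)/2)*(1-q)^((1-a)/2)).
alpha = 0.5, p = 0.05, q = 0.35.
e1 = (1+alpha)/2 = 0.75, e2 = (1-alpha)/2 = 0.25.
t1 = p^e1 * q^e2 = 0.05^0.75 * 0.35^0.25 = 0.081329.
t2 = (1-p)^e1 * (1-q)^e2 = 0.95^0.75 * 0.65^0.25 = 0.864015.
4/(1-alpha^2) = 5.333333.
D = 5.333333*(1 - 0.081329 - 0.864015) = 0.2915

0.2915


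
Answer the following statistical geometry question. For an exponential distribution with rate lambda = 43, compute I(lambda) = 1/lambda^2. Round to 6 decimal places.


Fisher information for exponential: I(lambda) = 1/lambda^2.
lambda = 43, lambda^2 = 1849.
I = 1/1849 = 0.000541

0.000541


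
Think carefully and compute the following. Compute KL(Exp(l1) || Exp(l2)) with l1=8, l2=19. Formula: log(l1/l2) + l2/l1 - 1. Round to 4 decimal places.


KL divergence for exponential family:
KL = log(l1/l2) + l2/l1 - 1.
log(8/19) = -0.864997.
19/8 = 2.375.
KL = -0.864997 + 2.375 - 1 = 0.5100

0.5100


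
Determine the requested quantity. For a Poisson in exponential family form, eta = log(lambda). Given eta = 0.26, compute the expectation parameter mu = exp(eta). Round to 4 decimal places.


Expectation parameter for Poisson exponential family:
mu = exp(eta).
eta = 0.26.
mu = exp(0.26) = 1.2969

1.2969


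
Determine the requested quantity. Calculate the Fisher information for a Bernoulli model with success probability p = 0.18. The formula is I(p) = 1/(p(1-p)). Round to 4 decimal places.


For Bernoulli(p), Fisher information is I(p) = 1/(p*(1-p)).
p = 0.18, 1-p = 0.82.
p*(1-p) = 0.1476.
I(p) = 1/0.1476 = 6.7751

6.7751


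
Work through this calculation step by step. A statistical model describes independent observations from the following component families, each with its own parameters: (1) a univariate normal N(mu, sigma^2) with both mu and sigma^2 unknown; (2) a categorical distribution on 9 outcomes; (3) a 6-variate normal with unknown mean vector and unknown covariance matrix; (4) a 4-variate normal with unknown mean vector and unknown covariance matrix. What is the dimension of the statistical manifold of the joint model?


The dimension of a statistical manifold equals the number of free
(independent) real parameters of the model. For a product of independent
blocks the parameter counts add.
- normal (mu, sigma^2): 2.
- categorical on 9 outcomes (probabilities sum to 1): 9-1 = 8.
- 6-variate normal: 6 (mean) + 6*7/2 = 21 (symmetric covariance) = 27.
- 4-variate normal: 4 (mean) + 4*5/2 = 10 (symmetric covariance) = 14.
Total = 2 + 8 + 27 + 14 = 51.
Dimension = 51

51


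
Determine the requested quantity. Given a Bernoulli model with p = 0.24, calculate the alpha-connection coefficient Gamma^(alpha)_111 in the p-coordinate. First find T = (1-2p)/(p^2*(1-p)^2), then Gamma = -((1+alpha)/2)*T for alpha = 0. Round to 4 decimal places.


Skewness (Amari-Chentsov) tensor: T = (1-2p)/(p^2*(1-p)^2).
p = 0.24, 1-2p = 0.52, p^2 = 0.0576, (1-p)^2 = 0.5776.
T = 0.52/(0.0576 * 0.5776) = 15.629809.
In the p-coordinate, Gamma^(alpha) = Gamma^(0) - (alpha/2)*T with Gamma^(0) = (1/2)*g'(p) = -T/2,
so Gamma^(alpha) = -((1+alpha)/2)*T.
alpha = 0, -(1+alpha)/2 = -0.5.
Gamma = -0.5 * 15.629809 = -7.8149

-7.8149


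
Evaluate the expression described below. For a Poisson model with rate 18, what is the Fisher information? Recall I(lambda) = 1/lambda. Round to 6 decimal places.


Fisher information for Poisson: I(lambda) = 1/lambda.
lambda = 18.
I(lambda) = 1/18 = 0.055556

0.055556


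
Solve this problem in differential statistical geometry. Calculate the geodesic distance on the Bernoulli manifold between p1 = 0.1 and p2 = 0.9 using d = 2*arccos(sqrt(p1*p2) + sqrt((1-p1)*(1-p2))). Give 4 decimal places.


Geodesic distance on Bernoulli manifold:
d(p1,p2) = 2*arccos(sqrt(p1*p2) + sqrt((1-p1)*(1-p2))).
sqrt(p1*p2) = sqrt(0.1*0.9) = 0.3.
sqrt((1-p1)*(1-p2)) = sqrt(0.9*0.1) = 0.3.
arg = 0.3 + 0.3 = 0.6.
d = 2*arccos(0.6) = 1.8546

1.8546


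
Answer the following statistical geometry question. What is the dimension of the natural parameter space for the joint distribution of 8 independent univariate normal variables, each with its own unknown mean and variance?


Exponential family dimension calculation:
Each univariate normal has two natural parameters (mu/sigma^2 and -1/(2 sigma^2)).
With 8 independent components, dim = 2 * 8 = 16.

16


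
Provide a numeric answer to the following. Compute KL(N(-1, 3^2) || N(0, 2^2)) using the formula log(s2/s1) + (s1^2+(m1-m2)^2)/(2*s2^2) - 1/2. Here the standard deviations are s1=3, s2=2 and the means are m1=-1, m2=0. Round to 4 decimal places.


KL divergence between normal distributions:
KL = log(s2/s1) + (s1^2 + (m1-m2)^2)/(2*s2^2) - 1/2.
log(2/3) = -0.405465.
(3^2 + (-1-0)^2)/(2*2^2) = (9 + 1)/8 = 1.25.
KL = -0.405465 + 1.25 - 0.5 = 0.3445

0.3445


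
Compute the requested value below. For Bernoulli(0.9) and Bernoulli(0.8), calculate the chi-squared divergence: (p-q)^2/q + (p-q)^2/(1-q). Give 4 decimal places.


Chi-squared divergence between Bernoulli distributions:
chi^2 = (p-q)^2/q + (p-q)^2/(1-q).
p = 0.9, q = 0.8, p-q = 0.1.
(p-q)^2 = 0.01.
term1 = 0.01/0.8 = 0.0125.
term2 = 0.01/0.2 = 0.05.
chi^2 = 0.0125 + 0.05 = 0.0625

0.0625


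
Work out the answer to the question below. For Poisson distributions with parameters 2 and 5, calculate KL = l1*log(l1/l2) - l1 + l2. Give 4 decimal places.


KL divergence for Poisson:
KL = l1*log(l1/l2) - l1 + l2.
l1 = 2, l2 = 5.
log(2/5) = -0.916291.
l1*log(l1/l2) = 2 * -0.916291 = -1.832581.
KL = -1.832581 - 2 + 5 = 1.1674

1.1674


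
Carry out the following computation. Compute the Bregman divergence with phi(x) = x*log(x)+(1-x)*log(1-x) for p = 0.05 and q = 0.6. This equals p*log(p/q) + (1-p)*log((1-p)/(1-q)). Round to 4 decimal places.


Bregman divergence with negative entropy generator:
D = p*log(p/q) + (1-p)*log((1-p)/(1-q)).
p = 0.05, q = 0.6.
p*log(p/q) = 0.05*log(0.05/0.6) = -0.124245.
(1-p)*log((1-p)/(1-q)) = 0.95*log(0.95/0.4) = 0.821748.
D = -0.124245 + 0.821748 = 0.6975

0.6975


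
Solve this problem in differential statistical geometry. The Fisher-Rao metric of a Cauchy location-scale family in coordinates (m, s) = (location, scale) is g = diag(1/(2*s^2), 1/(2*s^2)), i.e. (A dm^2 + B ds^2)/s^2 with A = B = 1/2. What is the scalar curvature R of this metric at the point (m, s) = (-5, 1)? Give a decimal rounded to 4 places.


The metric has the form g = (A dm^2 + B ds^2)/s^2 with A = 1/2, B = 1/2.
Substitute u = sqrt(A/B)*m: g = B*(du^2 + ds^2)/s^2, i.e. B times the
Poincare upper half-plane metric, which has constant Gaussian curvature -1.
Scaling a 2D metric by a constant c divides the Gaussian curvature by c,
so K = -1/B = -1/(1/2) = -2.0000 everywhere (the point (m, s) = (-5, 1) is irrelevant:
the curvature is constant).
Scalar curvature in dimension 2: R = 2K = -2/(1/2) = -4.0000.

-4.0000


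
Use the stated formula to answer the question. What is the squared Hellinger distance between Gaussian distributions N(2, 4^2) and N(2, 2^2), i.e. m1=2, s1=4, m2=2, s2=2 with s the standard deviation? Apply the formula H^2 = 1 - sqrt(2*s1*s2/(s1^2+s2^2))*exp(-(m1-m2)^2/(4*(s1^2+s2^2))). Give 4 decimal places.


Squared Hellinger distance for Gaussians:
H^2 = 1 - sqrt(2*s1*s2/(s1^2+s2^2)) * exp(-(m1-m2)^2/(4*(s1^2+s2^2))).
s1^2 = 16, s2^2 = 4, s1^2+s2^2 = 20.
sqrt(2*4*2/(20)) = 0.894427.
(m1-m2)^2 = (0)^2 = 0.
exp(-0/(4*20)) = exp(0.0) = 1.0.
H^2 = 1 - 0.894427*1.0 = 0.1056

0.1056


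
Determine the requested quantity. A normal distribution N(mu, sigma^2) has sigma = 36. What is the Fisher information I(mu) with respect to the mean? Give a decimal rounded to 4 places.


The Fisher information for the mean of a normal distribution is I(mu) = 1/sigma^2.
sigma = 36, so sigma^2 = 1296.
I(mu) = 1/1296 = 0.0008

0.0008


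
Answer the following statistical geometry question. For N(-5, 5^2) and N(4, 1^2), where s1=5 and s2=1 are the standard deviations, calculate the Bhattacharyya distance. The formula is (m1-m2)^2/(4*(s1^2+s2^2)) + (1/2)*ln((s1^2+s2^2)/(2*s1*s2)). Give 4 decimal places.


Bhattacharyya distance between two Gaussians:
DB = (m1-m2)^2/(4*(s1^2+s2^2)) + (1/2)*ln((s1^2+s2^2)/(2*s1*s2)).
(m1-m2)^2 = (-9)^2 = 81.
s1^2+s2^2 = 25 + 1 = 26.
term1 = 81/104 = 0.778846.
term2 = 0.5*ln(26/10.0) = 0.477756.
DB = 0.778846 + 0.477756 = 1.2566

1.2566


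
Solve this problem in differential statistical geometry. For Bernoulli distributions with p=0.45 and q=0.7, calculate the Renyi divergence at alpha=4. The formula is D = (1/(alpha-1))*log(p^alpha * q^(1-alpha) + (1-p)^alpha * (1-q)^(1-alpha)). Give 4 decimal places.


Renyi divergence of order alpha between Bernoulli distributions:
D = (1/(alpha-1))*log(p^alpha * q^(1-alpha) + (1-p)^alpha * (1-q)^(1-alpha)).
alpha = 4, p = 0.45, q = 0.7.
p^alpha * q^(1-alpha) = 0.45^4 * 0.7^-3 = 0.119552.
(1-p)^alpha * (1-q)^(1-alpha) = 0.55^4 * 0.3^-3 = 3.38912.
sum = 0.119552 + 3.38912 = 3.508672.
D = (1/3)*log(3.508672) = 0.4184

0.4184


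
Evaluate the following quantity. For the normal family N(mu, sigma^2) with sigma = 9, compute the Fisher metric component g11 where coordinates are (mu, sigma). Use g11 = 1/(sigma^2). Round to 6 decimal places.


For the 2-parameter normal family, the Fisher metric has:
  g11 = 1/sigma^2, g22 = 2/sigma^2.
sigma = 9, sigma^2 = 81.
g11 = 0.012346

0.012346


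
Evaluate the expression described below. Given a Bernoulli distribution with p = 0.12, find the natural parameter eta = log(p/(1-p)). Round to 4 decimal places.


Natural parameter for Bernoulli: eta = log(p/(1-p)).
p = 0.12, 1-p = 0.88.
p/(1-p) = 0.136364.
eta = log(0.136364) = -1.9924

-1.9924


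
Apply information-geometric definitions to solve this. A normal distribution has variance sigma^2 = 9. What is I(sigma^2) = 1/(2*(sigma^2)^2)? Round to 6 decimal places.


Fisher information for variance: I(sigma^2) = 1/(2*sigma^4).
sigma^2 = 9, so sigma^4 = 81.
I = 1/(2*81) = 1/162 = 0.006173

0.006173


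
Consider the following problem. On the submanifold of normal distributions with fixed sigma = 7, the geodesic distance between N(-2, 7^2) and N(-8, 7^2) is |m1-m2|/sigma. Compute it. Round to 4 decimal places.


On the fixed-variance normal subfamily, geodesic distance = |m1-m2|/sigma.
|-2 - -8| = 6.
sigma = 7.
d = 6/7 = 0.8571

0.8571


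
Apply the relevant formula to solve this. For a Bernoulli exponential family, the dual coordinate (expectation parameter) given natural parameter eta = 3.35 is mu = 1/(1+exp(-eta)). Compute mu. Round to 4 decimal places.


Dual coordinate (expectation parameter) for Bernoulli:
mu = 1/(1+exp(-eta)).
eta = 3.35.
exp(-eta) = exp(-3.35) = 0.035084.
mu = 1/(1+0.035084) = 0.9661

0.9661


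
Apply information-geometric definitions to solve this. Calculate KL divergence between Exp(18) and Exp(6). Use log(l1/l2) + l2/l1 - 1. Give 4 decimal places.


KL divergence for exponential family:
KL = log(l1/l2) + l2/l1 - 1.
log(18/6) = 1.098612.
6/18 = 0.333333.
KL = 1.098612 + 0.333333 - 1 = 0.4319

0.4319


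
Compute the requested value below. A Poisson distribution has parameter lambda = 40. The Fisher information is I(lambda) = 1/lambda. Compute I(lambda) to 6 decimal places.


Fisher information for Poisson: I(lambda) = 1/lambda.
lambda = 40.
I(lambda) = 1/40 = 0.025000

0.025000


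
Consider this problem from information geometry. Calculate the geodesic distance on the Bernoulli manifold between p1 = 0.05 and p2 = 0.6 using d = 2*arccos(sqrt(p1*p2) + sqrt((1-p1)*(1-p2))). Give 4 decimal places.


Geodesic distance on Bernoulli manifold:
d(p1,p2) = 2*arccos(sqrt(p1*p2) + sqrt((1-p1)*(1-p2))).
sqrt(p1*p2) = sqrt(0.05*0.6) = 0.173205.
sqrt((1-p1)*(1-p2)) = sqrt(0.95*0.4) = 0.616441.
arg = 0.173205 + 0.616441 = 0.789646.
d = 2*arccos(0.789646) = 1.3211

1.3211


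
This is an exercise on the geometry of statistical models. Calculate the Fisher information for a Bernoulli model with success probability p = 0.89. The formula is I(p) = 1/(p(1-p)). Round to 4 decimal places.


For Bernoulli(p), Fisher information is I(p) = 1/(p*(1-p)).
p = 0.89, 1-p = 0.11.
p*(1-p) = 0.0979.
I(p) = 1/0.0979 = 10.2145

10.2145


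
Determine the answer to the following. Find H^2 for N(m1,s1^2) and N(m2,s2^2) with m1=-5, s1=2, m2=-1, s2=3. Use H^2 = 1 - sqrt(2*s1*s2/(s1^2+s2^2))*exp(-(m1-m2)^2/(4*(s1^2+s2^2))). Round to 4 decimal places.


Squared Hellinger distance for Gaussians:
H^2 = 1 - sqrt(2*s1*s2/(s1^2+s2^2)) * exp(-(m1-m2)^2/(4*(s1^2+s2^2))).
s1^2 = 4, s2^2 = 9, s1^2+s2^2 = 13.
sqrt(2*2*3/(13)) = 0.960769.
(m1-m2)^2 = (-4)^2 = 16.
exp(-16/(4*13)) = exp(-0.307692) = 0.735141.
H^2 = 1 - 0.960769*0.735141 = 0.2937

0.2937
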